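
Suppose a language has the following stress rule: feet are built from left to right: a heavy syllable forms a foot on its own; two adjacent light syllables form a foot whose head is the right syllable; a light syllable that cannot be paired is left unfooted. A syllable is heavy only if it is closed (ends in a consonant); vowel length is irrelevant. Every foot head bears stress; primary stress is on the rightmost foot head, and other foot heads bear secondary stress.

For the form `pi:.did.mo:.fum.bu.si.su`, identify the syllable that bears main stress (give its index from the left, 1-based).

Weights: 1 pi: L, 2 did H, 3 mo: L, 4 fum H, 5 bu L, 6 si L, 7 su L.
Parse left to right (heavy = foot alone; LL = one foot; stranded L unfooted): pi: (ˈdid) mo: (ˈfum) (bu.ˈsi) su.
Foot heads: 2, 4, 6.
Primary stress on the rightmost head = syllable 6.
Primary stress: syllable 6 → pi:.did.mo:.fum.bu.ˈsi.su.

6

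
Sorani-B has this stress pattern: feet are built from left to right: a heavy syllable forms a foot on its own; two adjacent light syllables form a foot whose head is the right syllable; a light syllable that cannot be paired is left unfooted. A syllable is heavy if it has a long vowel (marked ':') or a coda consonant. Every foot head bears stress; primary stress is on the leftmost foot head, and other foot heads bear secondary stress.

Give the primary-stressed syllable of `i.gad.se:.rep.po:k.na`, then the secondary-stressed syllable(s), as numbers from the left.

primary 2, secondary 3, 4, 5

Weights: 1 i L, 2 gad H, 3 se: H, 4 rep H, 5 po:k H, 6 na L.
Parse left to right (heavy = foot alone; LL = one foot; stranded L unfooted): i (ˈgad) (ˈse:) (ˈrep) (ˈpo:k) na.
Foot heads: 2, 3, 4, 5.
Primary stress on the leftmost head = syllable 2.
Secondary stress on 3, 4, 5: i.ˈgad.ˌse:.ˌrep.ˌpo:k.na.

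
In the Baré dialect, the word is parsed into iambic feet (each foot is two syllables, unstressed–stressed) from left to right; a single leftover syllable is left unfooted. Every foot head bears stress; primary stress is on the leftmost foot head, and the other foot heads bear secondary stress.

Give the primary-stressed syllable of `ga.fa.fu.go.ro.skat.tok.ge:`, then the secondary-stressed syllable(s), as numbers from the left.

Parse left to right into iambic (σˈσ) feet: (ga.ˈfa) (fu.ˈgo) (ro.ˈskat) (tok.ˈge:).
Foot heads (stressed positions): 2, 4, 6, 8.
End Rule Leftmost: primary stress on the leftmost head = syllable 2.
Secondary stress on 4, 6, 8: ga.ˈfa.fu.ˌgo.ro.ˌskat.tok.ˌge:.

primary 2, secondary 4, 6, 8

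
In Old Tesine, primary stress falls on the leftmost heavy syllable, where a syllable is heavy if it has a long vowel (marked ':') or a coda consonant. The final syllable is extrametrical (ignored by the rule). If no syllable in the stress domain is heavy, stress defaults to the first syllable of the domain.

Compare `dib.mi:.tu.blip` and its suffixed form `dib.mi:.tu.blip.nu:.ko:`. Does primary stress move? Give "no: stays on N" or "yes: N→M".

Base `dib.mi:.tu.blip` (4 syllables):
  The final syllable (4, blip) is extrametrical; the stress domain is syllables 1–3.
  Weights: 1 dib H, 2 mi: H, 3 tu L.
  Heavy syllables in the domain: 1, 2. The leftmost is syllable 1 (dib).
  → primary stress on syllable 1.
Suffixed `dib.mi:.tu.blip.nu:.ko:` (6 syllables):
  The final syllable (6, ko:) is extrametrical; the stress domain is syllables 1–5.
  Weights: 1 dib H, 2 mi: H, 3 tu L, 4 blip H, 5 nu: H.
  Heavy syllables in the domain: 1, 2, 4, 5. The leftmost is syllable 1 (dib).
  → primary stress on syllable 1.

no: stays on 1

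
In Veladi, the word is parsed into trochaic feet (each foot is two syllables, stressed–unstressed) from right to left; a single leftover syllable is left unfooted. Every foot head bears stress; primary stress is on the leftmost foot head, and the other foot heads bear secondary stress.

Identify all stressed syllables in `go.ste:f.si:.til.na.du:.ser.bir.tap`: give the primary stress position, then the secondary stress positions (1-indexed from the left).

Parse right to left into trochaic (ˈσσ) feet: go (ˈste:f.si:) (ˈtil.na) (ˈdu:.ser) (ˈbir.tap). Syllable 1 is left unfooted.
Foot heads (stressed positions): 2, 4, 6, 8.
End Rule Leftmost: primary stress on the leftmost head = syllable 2.
Secondary stress on 4, 6, 8: go.ˈste:f.si:.ˌtil.na.ˌdu:.ser.ˌbir.tap.

primary 2, secondary 4, 6, 8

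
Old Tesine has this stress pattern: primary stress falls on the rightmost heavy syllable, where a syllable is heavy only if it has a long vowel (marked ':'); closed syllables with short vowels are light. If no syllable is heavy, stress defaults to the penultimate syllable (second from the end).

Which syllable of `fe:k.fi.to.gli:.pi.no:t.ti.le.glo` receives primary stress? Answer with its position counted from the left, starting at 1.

Weights: 1 fe:k H, 2 fi L, 3 to L, 4 gli: H, 5 pi L, 6 no:t H, 7 ti L, 8 le L, 9 glo L.
Heavy syllables in the domain: 1, 4, 6. The rightmost is syllable 6 (no:t).
Primary stress: syllable 6 → fe:k.fi.to.gli:.pi.ˈno:t.ti.le.glo.

6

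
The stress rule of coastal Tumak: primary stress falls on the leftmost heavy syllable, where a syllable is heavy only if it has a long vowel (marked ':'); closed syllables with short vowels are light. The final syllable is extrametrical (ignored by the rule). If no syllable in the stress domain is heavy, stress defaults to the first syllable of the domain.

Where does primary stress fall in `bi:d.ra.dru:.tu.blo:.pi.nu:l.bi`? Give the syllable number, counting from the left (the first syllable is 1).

The final syllable (8, bi) is extrametrical; the stress domain is syllables 1–7.
Weights: 1 bi:d H, 2 ra L, 3 dru: H, 4 tu L, 5 blo: H, 6 pi L, 7 nu:l H.
Heavy syllables in the domain: 1, 3, 5, 7. The leftmost is syllable 1 (bi:d).
Primary stress: syllable 1 → ˈbi:d.ra.dru:.tu.blo:.pi.nu:l.bi.

1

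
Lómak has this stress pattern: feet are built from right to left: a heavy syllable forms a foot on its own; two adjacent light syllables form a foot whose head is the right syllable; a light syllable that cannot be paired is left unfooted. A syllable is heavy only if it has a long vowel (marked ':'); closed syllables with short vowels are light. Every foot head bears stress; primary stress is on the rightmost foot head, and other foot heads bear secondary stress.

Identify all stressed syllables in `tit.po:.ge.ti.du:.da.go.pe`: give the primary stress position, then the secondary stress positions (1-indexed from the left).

primary 8, secondary 2, 4, 5

Weights: 1 tit L, 2 po: H, 3 ge L, 4 ti L, 5 du: H, 6 da L, 7 go L, 8 pe L.
Parse right to left (heavy = foot alone; LL = one foot; stranded L unfooted): tit (ˈpo:) (ge.ˈti) (ˈdu:) da (go.ˈpe).
Foot heads: 2, 4, 5, 8.
Primary stress on the rightmost head = syllable 8.
Secondary stress on 2, 4, 5: tit.ˌpo:.ge.ˌti.ˌdu:.da.go.ˈpe.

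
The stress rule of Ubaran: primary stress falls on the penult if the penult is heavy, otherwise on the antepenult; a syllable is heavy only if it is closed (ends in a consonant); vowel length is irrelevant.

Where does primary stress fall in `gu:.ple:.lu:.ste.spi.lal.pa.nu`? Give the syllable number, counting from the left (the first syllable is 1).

Weights: 6 lal H, 7 pa L, 8 nu L.
The penult (syllable 7, pa) is light, so stress falls on the antepenult (syllable 6, lal).
Primary stress: syllable 6 → gu:.ple:.lu:.ste.spi.ˈlal.pa.nu.

6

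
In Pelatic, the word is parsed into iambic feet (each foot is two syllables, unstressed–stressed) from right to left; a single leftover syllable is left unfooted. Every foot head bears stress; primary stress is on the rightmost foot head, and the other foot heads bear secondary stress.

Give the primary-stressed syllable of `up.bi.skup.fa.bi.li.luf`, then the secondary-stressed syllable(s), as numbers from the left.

Parse right to left into iambic (σˈσ) feet: up (bi.ˈskup) (fa.ˈbi) (li.ˈluf). Syllable 1 is left unfooted.
Foot heads (stressed positions): 3, 5, 7.
End Rule Rightmost: primary stress on the rightmost head = syllable 7.
Secondary stress on 3, 5: up.bi.ˌskup.fa.ˌbi.li.ˈluf.

primary 7, secondary 3, 5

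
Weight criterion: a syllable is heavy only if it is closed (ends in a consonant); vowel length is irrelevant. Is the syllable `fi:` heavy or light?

light

`fi:`: long vowel, open (no coda). Open (no coda) → light.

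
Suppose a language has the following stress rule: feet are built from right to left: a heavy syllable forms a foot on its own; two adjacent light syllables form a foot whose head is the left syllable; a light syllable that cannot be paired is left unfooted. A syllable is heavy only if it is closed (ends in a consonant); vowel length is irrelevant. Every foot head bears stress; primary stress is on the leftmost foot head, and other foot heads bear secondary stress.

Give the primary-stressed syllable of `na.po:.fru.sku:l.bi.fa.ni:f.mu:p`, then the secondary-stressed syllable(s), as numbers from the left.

Weights: 1 na L, 2 po: L, 3 fru L, 4 sku:l H, 5 bi L, 6 fa L, 7 ni:f H, 8 mu:p H.
Parse right to left (heavy = foot alone; LL = one foot; stranded L unfooted): na (ˈpo:.fru) (ˈsku:l) (ˈbi.fa) (ˈni:f) (ˈmu:p).
Foot heads: 2, 4, 5, 7, 8.
Primary stress on the leftmost head = syllable 2.
Secondary stress on 4, 5, 7, 8: na.ˈpo:.fru.ˌsku:l.ˌbi.fa.ˌni:f.ˌmu:p.

primary 2, secondary 4, 5, 7, 8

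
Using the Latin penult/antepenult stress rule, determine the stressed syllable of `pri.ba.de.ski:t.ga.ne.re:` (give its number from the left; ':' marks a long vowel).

Classical Latin: stress the penult if heavy (long vowel or closed), else the antepenult.
Weights: 5 ga L, 6 ne L, 7 re: H.
The penult (syllable 6, ne) is light, so stress falls on the antepenult (syllable 5, ga).
Stress on syllable 5: pri.ba.de.ski:t.ˈga.ne.re:.

5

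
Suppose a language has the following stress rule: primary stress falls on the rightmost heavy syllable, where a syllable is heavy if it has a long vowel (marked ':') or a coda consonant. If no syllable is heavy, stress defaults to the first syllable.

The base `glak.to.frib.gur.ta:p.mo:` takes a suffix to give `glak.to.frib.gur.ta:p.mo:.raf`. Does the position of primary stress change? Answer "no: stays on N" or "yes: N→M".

Base `glak.to.frib.gur.ta:p.mo:` (6 syllables):
  Weights: 1 glak H, 2 to L, 3 frib H, 4 gur H, 5 ta:p H, 6 mo: H.
  Heavy syllables in the domain: 1, 3, 4, 5, 6. The rightmost is syllable 6 (mo:).
  → primary stress on syllable 6.
Suffixed `glak.to.frib.gur.ta:p.mo:.raf` (7 syllables):
  Weights: 1 glak H, 2 to L, 3 frib H, 4 gur H, 5 ta:p H, 6 mo: H, 7 raf H.
  Heavy syllables in the domain: 1, 3, 4, 5, 6, 7. The rightmost is syllable 7 (raf).
  → primary stress on syllable 7.

yes: 6→7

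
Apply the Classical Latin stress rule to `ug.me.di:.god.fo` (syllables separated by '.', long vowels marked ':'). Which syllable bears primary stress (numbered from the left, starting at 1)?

Classical Latin: stress the penult if heavy (long vowel or closed), else the antepenult.
Weights: 3 di: H, 4 god H, 5 fo L.
The penult (syllable 4, god) is heavy, so it takes stress.
Stress on syllable 4: ug.me.di:.ˈgod.fo.

4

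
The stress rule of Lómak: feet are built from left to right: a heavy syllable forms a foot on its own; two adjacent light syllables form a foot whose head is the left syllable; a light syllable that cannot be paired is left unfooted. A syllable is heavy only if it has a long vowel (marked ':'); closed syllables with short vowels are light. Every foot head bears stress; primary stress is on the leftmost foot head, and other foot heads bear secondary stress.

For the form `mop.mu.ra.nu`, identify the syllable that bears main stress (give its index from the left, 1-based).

Weights: 1 mop L, 2 mu L, 3 ra L, 4 nu L.
Parse left to right (heavy = foot alone; LL = one foot; stranded L unfooted): (ˈmop.mu) (ˈra.nu).
Foot heads: 1, 3.
Primary stress on the leftmost head = syllable 1.
Primary stress: syllable 1 → ˈmop.mu.ra.nu.

1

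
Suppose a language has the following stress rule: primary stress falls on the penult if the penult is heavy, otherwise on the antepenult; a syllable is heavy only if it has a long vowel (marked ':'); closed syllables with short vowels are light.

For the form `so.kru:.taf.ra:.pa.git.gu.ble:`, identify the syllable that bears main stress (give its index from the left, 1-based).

Weights: 6 git L, 7 gu L, 8 ble: H.
The penult (syllable 7, gu) is light, so stress falls on the antepenult (syllable 6, git).
Primary stress: syllable 6 → so.kru:.taf.ra:.pa.ˈgit.gu.ble:.

6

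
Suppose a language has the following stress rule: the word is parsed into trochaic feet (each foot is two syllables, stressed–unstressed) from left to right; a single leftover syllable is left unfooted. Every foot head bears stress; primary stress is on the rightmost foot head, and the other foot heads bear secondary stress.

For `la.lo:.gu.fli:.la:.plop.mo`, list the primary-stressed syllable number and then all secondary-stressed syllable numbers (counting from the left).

Parse left to right into trochaic (ˈσσ) feet: (ˈla.lo:) (ˈgu.fli:) (ˈla:.plop) mo. Syllable 7 is left unfooted.
Foot heads (stressed positions): 1, 3, 5.
End Rule Rightmost: primary stress on the rightmost head = syllable 5.
Secondary stress on 1, 3: ˌla.lo:.ˌgu.fli:.ˈla:.plop.mo.

primary 5, secondary 1, 3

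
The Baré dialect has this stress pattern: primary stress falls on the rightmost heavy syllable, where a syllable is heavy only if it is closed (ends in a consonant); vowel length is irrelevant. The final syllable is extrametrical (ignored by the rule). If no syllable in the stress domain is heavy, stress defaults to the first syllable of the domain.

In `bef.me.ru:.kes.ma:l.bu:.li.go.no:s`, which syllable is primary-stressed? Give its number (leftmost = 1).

5

The final syllable (9, no:s) is extrametrical; the stress domain is syllables 1–8.
Weights: 1 bef H, 2 me L, 3 ru: L, 4 kes H, 5 ma:l H, 6 bu: L, 7 li L, 8 go L.
Heavy syllables in the domain: 1, 4, 5. The rightmost is syllable 5 (ma:l).
Primary stress: syllable 5 → bef.me.ru:.kes.ˈma:l.bu:.li.go.no:s.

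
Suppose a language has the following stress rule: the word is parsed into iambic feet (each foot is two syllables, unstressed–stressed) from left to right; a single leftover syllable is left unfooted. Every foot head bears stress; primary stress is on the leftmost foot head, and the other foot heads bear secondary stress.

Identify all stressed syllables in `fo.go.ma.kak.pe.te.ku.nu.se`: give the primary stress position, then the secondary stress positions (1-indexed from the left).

primary 2, secondary 4, 6, 8

Parse left to right into iambic (σˈσ) feet: (fo.ˈgo) (ma.ˈkak) (pe.ˈte) (ku.ˈnu) se. Syllable 9 is left unfooted.
Foot heads (stressed positions): 2, 4, 6, 8.
End Rule Leftmost: primary stress on the leftmost head = syllable 2.
Secondary stress on 4, 6, 8: fo.ˈgo.ma.ˌkak.pe.ˌte.ku.ˌnu.se.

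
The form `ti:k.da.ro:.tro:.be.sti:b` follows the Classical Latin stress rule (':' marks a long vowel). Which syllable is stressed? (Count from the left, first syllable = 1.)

Classical Latin: stress the penult if heavy (long vowel or closed), else the antepenult.
Weights: 4 tro: H, 5 be L, 6 sti:b H.
The penult (syllable 5, be) is light, so stress falls on the antepenult (syllable 4, tro:).
Stress on syllable 4: ti:k.da.ro:.ˈtro:.be.sti:b.

4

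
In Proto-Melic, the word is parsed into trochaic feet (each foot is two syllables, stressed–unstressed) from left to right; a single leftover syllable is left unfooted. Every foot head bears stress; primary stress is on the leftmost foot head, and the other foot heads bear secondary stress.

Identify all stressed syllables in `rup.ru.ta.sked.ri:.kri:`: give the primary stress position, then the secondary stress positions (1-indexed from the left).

Parse left to right into trochaic (ˈσσ) feet: (ˈrup.ru) (ˈta.sked) (ˈri:.kri:).
Foot heads (stressed positions): 1, 3, 5.
End Rule Leftmost: primary stress on the leftmost head = syllable 1.
Secondary stress on 3, 5: ˈrup.ru.ˌta.sked.ˌri:.kri:.

primary 1, secondary 3, 5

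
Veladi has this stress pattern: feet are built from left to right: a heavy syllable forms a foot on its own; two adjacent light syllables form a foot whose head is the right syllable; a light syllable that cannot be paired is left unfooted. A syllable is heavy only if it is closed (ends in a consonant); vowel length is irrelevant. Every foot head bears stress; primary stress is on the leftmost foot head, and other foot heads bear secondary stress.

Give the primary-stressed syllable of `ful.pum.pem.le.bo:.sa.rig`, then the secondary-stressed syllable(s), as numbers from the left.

Weights: 1 ful H, 2 pum H, 3 pem H, 4 le L, 5 bo: L, 6 sa L, 7 rig H.
Parse left to right (heavy = foot alone; LL = one foot; stranded L unfooted): (ˈful) (ˈpum) (ˈpem) (le.ˈbo:) sa (ˈrig).
Foot heads: 1, 2, 3, 5, 7.
Primary stress on the leftmost head = syllable 1.
Secondary stress on 2, 3, 5, 7: ˈful.ˌpum.ˌpem.le.ˌbo:.sa.ˌrig.

primary 1, secondary 2, 3, 5, 7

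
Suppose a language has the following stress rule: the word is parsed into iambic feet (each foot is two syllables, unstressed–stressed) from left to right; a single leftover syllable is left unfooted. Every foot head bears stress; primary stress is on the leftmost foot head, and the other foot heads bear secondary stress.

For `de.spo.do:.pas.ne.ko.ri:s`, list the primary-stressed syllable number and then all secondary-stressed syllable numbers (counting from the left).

Parse left to right into iambic (σˈσ) feet: (de.ˈspo) (do:.ˈpas) (ne.ˈko) ri:s. Syllable 7 is left unfooted.
Foot heads (stressed positions): 2, 4, 6.
End Rule Leftmost: primary stress on the leftmost head = syllable 2.
Secondary stress on 4, 6: de.ˈspo.do:.ˌpas.ne.ˌko.ri:s.

primary 2, secondary 4, 6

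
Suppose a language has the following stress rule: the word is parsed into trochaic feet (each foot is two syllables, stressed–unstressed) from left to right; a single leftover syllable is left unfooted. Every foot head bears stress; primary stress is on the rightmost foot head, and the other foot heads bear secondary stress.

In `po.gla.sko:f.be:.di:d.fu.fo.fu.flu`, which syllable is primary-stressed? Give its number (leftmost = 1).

7

Parse left to right into trochaic (ˈσσ) feet: (ˈpo.gla) (ˈsko:f.be:) (ˈdi:d.fu) (ˈfo.fu) flu. Syllable 9 is left unfooted.
Foot heads (stressed positions): 1, 3, 5, 7.
End Rule Rightmost: primary stress on the rightmost head = syllable 7.
Primary stress: syllable 7 → po.gla.sko:f.be:.di:d.fu.ˈfo.fu.flu.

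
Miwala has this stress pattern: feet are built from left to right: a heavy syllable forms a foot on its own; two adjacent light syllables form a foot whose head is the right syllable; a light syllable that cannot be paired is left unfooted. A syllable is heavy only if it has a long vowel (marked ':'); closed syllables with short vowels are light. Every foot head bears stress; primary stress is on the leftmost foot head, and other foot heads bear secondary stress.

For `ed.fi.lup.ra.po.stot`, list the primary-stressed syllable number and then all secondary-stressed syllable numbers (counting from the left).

primary 2, secondary 4, 6

Weights: 1 ed L, 2 fi L, 3 lup L, 4 ra L, 5 po L, 6 stot L.
Parse left to right (heavy = foot alone; LL = one foot; stranded L unfooted): (ed.ˈfi) (lup.ˈra) (po.ˈstot).
Foot heads: 2, 4, 6.
Primary stress on the leftmost head = syllable 2.
Secondary stress on 4, 6: ed.ˈfi.lup.ˌra.po.ˌstot.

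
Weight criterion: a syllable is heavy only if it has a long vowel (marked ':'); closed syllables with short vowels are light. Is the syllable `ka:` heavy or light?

`ka:`: long vowel, open (no coda). Long vowel → heavy.

heavy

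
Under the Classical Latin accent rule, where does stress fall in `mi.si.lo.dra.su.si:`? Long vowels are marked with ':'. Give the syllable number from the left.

4

Classical Latin: stress the penult if heavy (long vowel or closed), else the antepenult.
Weights: 4 dra L, 5 su L, 6 si: H.
The penult (syllable 5, su) is light, so stress falls on the antepenult (syllable 4, dra).
Stress on syllable 4: mi.si.lo.ˈdra.su.si:.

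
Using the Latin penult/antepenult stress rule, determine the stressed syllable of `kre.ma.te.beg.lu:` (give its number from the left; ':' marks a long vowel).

Classical Latin: stress the penult if heavy (long vowel or closed), else the antepenult.
Weights: 3 te L, 4 beg H, 5 lu: H.
The penult (syllable 4, beg) is heavy, so it takes stress.
Stress on syllable 4: kre.ma.te.ˈbeg.lu:.

4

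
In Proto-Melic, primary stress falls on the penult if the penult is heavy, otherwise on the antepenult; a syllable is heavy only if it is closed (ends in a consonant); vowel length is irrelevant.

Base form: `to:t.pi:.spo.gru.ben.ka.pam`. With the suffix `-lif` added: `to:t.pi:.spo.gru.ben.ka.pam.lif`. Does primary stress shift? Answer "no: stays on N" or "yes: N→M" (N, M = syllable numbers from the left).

Base `to:t.pi:.spo.gru.ben.ka.pam` (7 syllables):
  Weights: 5 ben H, 6 ka L, 7 pam H.
  The penult (syllable 6, ka) is light, so stress falls on the antepenult (syllable 5, ben).
  → primary stress on syllable 5.
Suffixed `to:t.pi:.spo.gru.ben.ka.pam.lif` (8 syllables):
  Weights: 6 ka L, 7 pam H, 8 lif H.
  The penult (syllable 7, pam) is heavy, so it takes stress.
  → primary stress on syllable 7.

yes: 5→7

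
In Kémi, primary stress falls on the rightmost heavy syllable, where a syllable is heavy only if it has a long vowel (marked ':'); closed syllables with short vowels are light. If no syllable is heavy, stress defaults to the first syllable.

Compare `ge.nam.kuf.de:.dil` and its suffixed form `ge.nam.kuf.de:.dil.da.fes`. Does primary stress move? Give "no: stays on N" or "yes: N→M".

Base `ge.nam.kuf.de:.dil` (5 syllables):
  Weights: 1 ge L, 2 nam L, 3 kuf L, 4 de: H, 5 dil L.
  Heavy syllables in the domain: 4. The rightmost is syllable 4 (de:).
  → primary stress on syllable 4.
Suffixed `ge.nam.kuf.de:.dil.da.fes` (7 syllables):
  Weights: 1 ge L, 2 nam L, 3 kuf L, 4 de: H, 5 dil L, 6 da L, 7 fes L.
  Heavy syllables in the domain: 4. The rightmost is syllable 4 (de:).
  → primary stress on syllable 4.

no: stays on 4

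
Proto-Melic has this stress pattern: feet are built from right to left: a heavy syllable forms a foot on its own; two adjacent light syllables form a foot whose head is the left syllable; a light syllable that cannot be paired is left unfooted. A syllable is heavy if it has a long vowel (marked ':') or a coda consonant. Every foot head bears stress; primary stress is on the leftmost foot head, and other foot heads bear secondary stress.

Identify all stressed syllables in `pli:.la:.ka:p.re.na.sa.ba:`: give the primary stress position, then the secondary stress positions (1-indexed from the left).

Weights: 1 pli: H, 2 la: H, 3 ka:p H, 4 re L, 5 na L, 6 sa L, 7 ba: H.
Parse right to left (heavy = foot alone; LL = one foot; stranded L unfooted): (ˈpli:) (ˈla:) (ˈka:p) re (ˈna.sa) (ˈba:).
Foot heads: 1, 2, 3, 5, 7.
Primary stress on the leftmost head = syllable 1.
Secondary stress on 2, 3, 5, 7: ˈpli:.ˌla:.ˌka:p.re.ˌna.sa.ˌba:.

primary 1, secondary 2, 3, 5, 7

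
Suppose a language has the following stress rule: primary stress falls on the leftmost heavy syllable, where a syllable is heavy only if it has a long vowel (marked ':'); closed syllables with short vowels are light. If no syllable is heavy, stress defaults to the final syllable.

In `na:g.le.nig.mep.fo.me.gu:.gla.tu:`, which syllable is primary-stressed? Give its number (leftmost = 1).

Weights: 1 na:g H, 2 le L, 3 nig L, 4 mep L, 5 fo L, 6 me L, 7 gu: H, 8 gla L, 9 tu: H.
Heavy syllables in the domain: 1, 7, 9. The leftmost is syllable 1 (na:g).
Primary stress: syllable 1 → ˈna:g.le.nig.mep.fo.me.gu:.gla.tu:.

1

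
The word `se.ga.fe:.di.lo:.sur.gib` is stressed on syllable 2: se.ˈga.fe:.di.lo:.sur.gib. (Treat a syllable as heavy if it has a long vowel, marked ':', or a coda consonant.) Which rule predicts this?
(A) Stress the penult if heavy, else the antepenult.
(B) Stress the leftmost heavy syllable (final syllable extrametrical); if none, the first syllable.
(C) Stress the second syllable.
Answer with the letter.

C

Rule A → syllable 6 (observed: 2).
Rule B → syllable 3 (observed: 2).
Rule C → syllable 2 ✓.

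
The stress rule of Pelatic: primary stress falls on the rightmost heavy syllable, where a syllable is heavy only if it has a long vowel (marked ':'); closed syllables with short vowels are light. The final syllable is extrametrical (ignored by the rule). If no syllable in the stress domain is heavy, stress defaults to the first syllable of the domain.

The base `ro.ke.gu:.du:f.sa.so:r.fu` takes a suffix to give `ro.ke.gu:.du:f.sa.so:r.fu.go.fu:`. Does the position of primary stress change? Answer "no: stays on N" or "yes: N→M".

Base `ro.ke.gu:.du:f.sa.so:r.fu` (7 syllables):
  The final syllable (7, fu) is extrametrical; the stress domain is syllables 1–6.
  Weights: 1 ro L, 2 ke L, 3 gu: H, 4 du:f H, 5 sa L, 6 so:r H.
  Heavy syllables in the domain: 3, 4, 6. The rightmost is syllable 6 (so:r).
  → primary stress on syllable 6.
Suffixed `ro.ke.gu:.du:f.sa.so:r.fu.go.fu:` (9 syllables):
  The final syllable (9, fu:) is extrametrical; the stress domain is syllables 1–8.
  Weights: 1 ro L, 2 ke L, 3 gu: H, 4 du:f H, 5 sa L, 6 so:r H, 7 fu L, 8 go L.
  Heavy syllables in the domain: 3, 4, 6. The rightmost is syllable 6 (so:r).
  → primary stress on syllable 6.

no: stays on 6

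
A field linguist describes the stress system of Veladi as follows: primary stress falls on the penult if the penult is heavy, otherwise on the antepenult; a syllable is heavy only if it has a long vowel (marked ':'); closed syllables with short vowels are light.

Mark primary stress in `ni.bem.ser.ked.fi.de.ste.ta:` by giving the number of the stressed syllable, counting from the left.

6

Weights: 6 de L, 7 ste L, 8 ta: H.
The penult (syllable 7, ste) is light, so stress falls on the antepenult (syllable 6, de).
Primary stress: syllable 6 → ni.bem.ser.ked.fi.ˈde.ste.ta:.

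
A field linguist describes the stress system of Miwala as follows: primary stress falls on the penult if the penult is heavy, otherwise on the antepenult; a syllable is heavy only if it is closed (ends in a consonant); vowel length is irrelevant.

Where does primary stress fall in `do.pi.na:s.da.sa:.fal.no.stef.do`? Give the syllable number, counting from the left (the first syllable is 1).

Weights: 7 no L, 8 stef H, 9 do L.
The penult (syllable 8, stef) is heavy, so it takes stress.
Primary stress: syllable 8 → do.pi.na:s.da.sa:.fal.no.ˈstef.do.

8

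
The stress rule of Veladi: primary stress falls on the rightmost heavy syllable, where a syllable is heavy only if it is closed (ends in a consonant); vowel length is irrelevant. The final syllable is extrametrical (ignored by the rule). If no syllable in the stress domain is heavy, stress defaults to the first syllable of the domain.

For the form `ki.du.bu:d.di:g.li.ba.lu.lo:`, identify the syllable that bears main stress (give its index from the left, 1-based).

The final syllable (8, lo:) is extrametrical; the stress domain is syllables 1–7.
Weights: 1 ki L, 2 du L, 3 bu:d H, 4 di:g H, 5 li L, 6 ba L, 7 lu L.
Heavy syllables in the domain: 3, 4. The rightmost is syllable 4 (di:g).
Primary stress: syllable 4 → ki.du.bu:d.ˈdi:g.li.ba.lu.lo:.

4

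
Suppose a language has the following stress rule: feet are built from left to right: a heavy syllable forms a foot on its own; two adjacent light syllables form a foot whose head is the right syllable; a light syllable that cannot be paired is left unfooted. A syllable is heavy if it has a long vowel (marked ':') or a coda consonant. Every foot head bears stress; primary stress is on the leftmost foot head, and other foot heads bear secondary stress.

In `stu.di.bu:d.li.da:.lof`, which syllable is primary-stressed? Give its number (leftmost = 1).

Weights: 1 stu L, 2 di L, 3 bu:d H, 4 li L, 5 da: H, 6 lof H.
Parse left to right (heavy = foot alone; LL = one foot; stranded L unfooted): (stu.ˈdi) (ˈbu:d) li (ˈda:) (ˈlof).
Foot heads: 2, 3, 5, 6.
Primary stress on the leftmost head = syllable 2.
Primary stress: syllable 2 → stu.ˈdi.bu:d.li.da:.lof.

2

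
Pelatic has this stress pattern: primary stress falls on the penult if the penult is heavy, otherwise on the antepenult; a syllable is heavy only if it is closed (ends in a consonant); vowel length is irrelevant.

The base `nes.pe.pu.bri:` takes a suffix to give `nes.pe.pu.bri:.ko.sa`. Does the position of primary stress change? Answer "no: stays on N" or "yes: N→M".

Base `nes.pe.pu.bri:` (4 syllables):
  Weights: 2 pe L, 3 pu L, 4 bri: L.
  The penult (syllable 3, pu) is light, so stress falls on the antepenult (syllable 2, pe).
  → primary stress on syllable 2.
Suffixed `nes.pe.pu.bri:.ko.sa` (6 syllables):
  Weights: 4 bri: L, 5 ko L, 6 sa L.
  The penult (syllable 5, ko) is light, so stress falls on the antepenult (syllable 4, bri:).
  → primary stress on syllable 4.

yes: 2→4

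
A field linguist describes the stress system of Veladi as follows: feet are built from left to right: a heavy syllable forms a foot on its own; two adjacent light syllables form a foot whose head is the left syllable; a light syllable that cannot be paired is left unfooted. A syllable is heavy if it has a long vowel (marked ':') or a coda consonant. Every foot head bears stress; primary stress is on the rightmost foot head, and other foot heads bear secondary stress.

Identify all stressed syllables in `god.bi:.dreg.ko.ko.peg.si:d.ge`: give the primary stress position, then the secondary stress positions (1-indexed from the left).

primary 7, secondary 1, 2, 3, 4, 6

Weights: 1 god H, 2 bi: H, 3 dreg H, 4 ko L, 5 ko L, 6 peg H, 7 si:d H, 8 ge L.
Parse left to right (heavy = foot alone; LL = one foot; stranded L unfooted): (ˈgod) (ˈbi:) (ˈdreg) (ˈko.ko) (ˈpeg) (ˈsi:d) ge.
Foot heads: 1, 2, 3, 4, 6, 7.
Primary stress on the rightmost head = syllable 7.
Secondary stress on 1, 2, 3, 4, 6: ˌgod.ˌbi:.ˌdreg.ˌko.ko.ˌpeg.ˈsi:d.ge.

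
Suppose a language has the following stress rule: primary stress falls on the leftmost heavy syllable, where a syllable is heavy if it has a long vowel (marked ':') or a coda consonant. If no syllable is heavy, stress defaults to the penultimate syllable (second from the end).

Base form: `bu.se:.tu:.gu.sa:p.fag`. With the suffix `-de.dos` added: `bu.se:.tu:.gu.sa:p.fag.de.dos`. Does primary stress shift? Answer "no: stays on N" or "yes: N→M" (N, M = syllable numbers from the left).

Base `bu.se:.tu:.gu.sa:p.fag` (6 syllables):
  Weights: 1 bu L, 2 se: H, 3 tu: H, 4 gu L, 5 sa:p H, 6 fag H.
  Heavy syllables in the domain: 2, 3, 5, 6. The leftmost is syllable 2 (se:).
  → primary stress on syllable 2.
Suffixed `bu.se:.tu:.gu.sa:p.fag.de.dos` (8 syllables):
  Weights: 1 bu L, 2 se: H, 3 tu: H, 4 gu L, 5 sa:p H, 6 fag H, 7 de L, 8 dos H.
  Heavy syllables in the domain: 2, 3, 5, 6, 8. The leftmost is syllable 2 (se:).
  → primary stress on syllable 2.

no: stays on 2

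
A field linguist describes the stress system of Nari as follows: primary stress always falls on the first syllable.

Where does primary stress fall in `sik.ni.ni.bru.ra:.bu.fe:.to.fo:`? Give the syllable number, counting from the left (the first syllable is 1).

1

The word has 9 syllables; the first syllable is syllable 1 (sik).
Primary stress: syllable 1 → ˈsik.ni.ni.bru.ra:.bu.fe:.to.fo:.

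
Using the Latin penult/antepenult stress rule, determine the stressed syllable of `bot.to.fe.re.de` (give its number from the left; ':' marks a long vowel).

3

Classical Latin: stress the penult if heavy (long vowel or closed), else the antepenult.
Weights: 3 fe L, 4 re L, 5 de L.
The penult (syllable 4, re) is light, so stress falls on the antepenult (syllable 3, fe).
Stress on syllable 3: bot.to.ˈfe.re.de.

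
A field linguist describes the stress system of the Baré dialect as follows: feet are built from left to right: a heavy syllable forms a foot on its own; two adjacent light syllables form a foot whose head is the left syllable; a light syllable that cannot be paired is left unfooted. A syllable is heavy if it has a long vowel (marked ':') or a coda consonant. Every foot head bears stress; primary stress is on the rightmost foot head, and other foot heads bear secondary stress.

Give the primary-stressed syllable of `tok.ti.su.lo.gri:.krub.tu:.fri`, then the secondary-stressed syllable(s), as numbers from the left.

primary 7, secondary 1, 2, 5, 6

Weights: 1 tok H, 2 ti L, 3 su L, 4 lo L, 5 gri: H, 6 krub H, 7 tu: H, 8 fri L.
Parse left to right (heavy = foot alone; LL = one foot; stranded L unfooted): (ˈtok) (ˈti.su) lo (ˈgri:) (ˈkrub) (ˈtu:) fri.
Foot heads: 1, 2, 5, 6, 7.
Primary stress on the rightmost head = syllable 7.
Secondary stress on 1, 2, 5, 6: ˌtok.ˌti.su.lo.ˌgri:.ˌkrub.ˈtu:.fri.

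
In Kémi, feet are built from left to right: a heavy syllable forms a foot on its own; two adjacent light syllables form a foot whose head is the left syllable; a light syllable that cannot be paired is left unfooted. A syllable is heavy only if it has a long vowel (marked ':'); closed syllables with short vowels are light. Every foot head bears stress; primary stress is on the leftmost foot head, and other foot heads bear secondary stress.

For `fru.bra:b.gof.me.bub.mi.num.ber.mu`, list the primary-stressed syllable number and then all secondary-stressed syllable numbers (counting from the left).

primary 2, secondary 3, 5, 7

Weights: 1 fru L, 2 bra:b H, 3 gof L, 4 me L, 5 bub L, 6 mi L, 7 num L, 8 ber L, 9 mu L.
Parse left to right (heavy = foot alone; LL = one foot; stranded L unfooted): fru (ˈbra:b) (ˈgof.me) (ˈbub.mi) (ˈnum.ber) mu.
Foot heads: 2, 3, 5, 7.
Primary stress on the leftmost head = syllable 2.
Secondary stress on 3, 5, 7: fru.ˈbra:b.ˌgof.me.ˌbub.mi.ˌnum.ber.mu.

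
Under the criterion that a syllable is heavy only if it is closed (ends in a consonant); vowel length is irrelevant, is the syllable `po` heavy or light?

`po`: short vowel, open (no coda). Open (no coda) → light.

light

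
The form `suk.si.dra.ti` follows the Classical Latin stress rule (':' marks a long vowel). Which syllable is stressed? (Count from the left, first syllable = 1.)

Classical Latin: stress the penult if heavy (long vowel or closed), else the antepenult.
Weights: 2 si L, 3 dra L, 4 ti L.
The penult (syllable 3, dra) is light, so stress falls on the antepenult (syllable 2, si).
Stress on syllable 2: suk.ˈsi.dra.ti.

2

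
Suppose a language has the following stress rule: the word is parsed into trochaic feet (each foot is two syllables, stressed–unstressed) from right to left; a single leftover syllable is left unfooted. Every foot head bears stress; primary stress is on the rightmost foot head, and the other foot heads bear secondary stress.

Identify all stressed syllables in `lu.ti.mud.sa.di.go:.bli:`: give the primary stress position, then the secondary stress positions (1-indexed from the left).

primary 6, secondary 2, 4

Parse right to left into trochaic (ˈσσ) feet: lu (ˈti.mud) (ˈsa.di) (ˈgo:.bli:). Syllable 1 is left unfooted.
Foot heads (stressed positions): 2, 4, 6.
End Rule Rightmost: primary stress on the rightmost head = syllable 6.
Secondary stress on 2, 4: lu.ˌti.mud.ˌsa.di.ˈgo:.bli:.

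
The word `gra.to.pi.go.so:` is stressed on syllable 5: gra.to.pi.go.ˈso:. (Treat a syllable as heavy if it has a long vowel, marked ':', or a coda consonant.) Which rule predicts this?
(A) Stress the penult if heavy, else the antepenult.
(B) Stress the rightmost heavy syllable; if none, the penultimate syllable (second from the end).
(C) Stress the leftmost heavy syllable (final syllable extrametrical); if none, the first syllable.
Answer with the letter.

B

Rule A → syllable 3 (observed: 5).
Rule B → syllable 5 ✓.
Rule C → syllable 1 (observed: 5).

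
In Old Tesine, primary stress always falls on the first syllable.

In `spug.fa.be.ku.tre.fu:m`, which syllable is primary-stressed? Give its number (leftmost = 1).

1

The word has 6 syllables; the first syllable is syllable 1 (spug).
Primary stress: syllable 1 → ˈspug.fa.be.ku.tre.fu:m.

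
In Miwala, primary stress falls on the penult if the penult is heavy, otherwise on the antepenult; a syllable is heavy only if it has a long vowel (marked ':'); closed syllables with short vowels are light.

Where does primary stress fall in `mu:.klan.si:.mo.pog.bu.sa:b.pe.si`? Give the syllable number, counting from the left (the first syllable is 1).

7

Weights: 7 sa:b H, 8 pe L, 9 si L.
The penult (syllable 8, pe) is light, so stress falls on the antepenult (syllable 7, sa:b).
Primary stress: syllable 7 → mu:.klan.si:.mo.pog.bu.ˈsa:b.pe.si.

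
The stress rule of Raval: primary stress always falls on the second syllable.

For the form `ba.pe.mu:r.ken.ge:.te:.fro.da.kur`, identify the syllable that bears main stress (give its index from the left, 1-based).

2

The word has 9 syllables; the second syllable is syllable 2 (pe).
Primary stress: syllable 2 → ba.ˈpe.mu:r.ken.ge:.te:.fro.da.kur.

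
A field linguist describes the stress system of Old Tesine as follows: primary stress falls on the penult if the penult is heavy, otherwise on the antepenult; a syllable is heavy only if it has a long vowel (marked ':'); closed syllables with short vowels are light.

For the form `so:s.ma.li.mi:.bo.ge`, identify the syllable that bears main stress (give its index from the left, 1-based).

4

Weights: 4 mi: H, 5 bo L, 6 ge L.
The penult (syllable 5, bo) is light, so stress falls on the antepenult (syllable 4, mi:).
Primary stress: syllable 4 → so:s.ma.li.ˈmi:.bo.ge.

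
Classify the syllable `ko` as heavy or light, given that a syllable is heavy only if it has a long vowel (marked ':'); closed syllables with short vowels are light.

light

`ko`: short vowel, open (no coda). Short vowel → light.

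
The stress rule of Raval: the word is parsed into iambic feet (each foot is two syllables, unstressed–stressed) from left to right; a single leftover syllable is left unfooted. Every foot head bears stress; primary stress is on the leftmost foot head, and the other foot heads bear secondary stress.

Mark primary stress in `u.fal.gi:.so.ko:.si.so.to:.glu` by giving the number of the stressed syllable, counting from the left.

Parse left to right into iambic (σˈσ) feet: (u.ˈfal) (gi:.ˈso) (ko:.ˈsi) (so.ˈto:) glu. Syllable 9 is left unfooted.
Foot heads (stressed positions): 2, 4, 6, 8.
End Rule Leftmost: primary stress on the leftmost head = syllable 2.
Primary stress: syllable 2 → u.ˈfal.gi:.so.ko:.si.so.to:.glu.

2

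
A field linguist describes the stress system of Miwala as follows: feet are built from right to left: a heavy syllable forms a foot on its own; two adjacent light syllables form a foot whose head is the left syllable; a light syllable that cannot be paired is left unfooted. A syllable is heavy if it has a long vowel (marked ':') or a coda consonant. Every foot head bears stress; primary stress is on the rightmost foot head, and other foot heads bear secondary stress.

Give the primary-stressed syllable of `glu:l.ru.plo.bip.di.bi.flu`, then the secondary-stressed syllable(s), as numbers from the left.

Weights: 1 glu:l H, 2 ru L, 3 plo L, 4 bip H, 5 di L, 6 bi L, 7 flu L.
Parse right to left (heavy = foot alone; LL = one foot; stranded L unfooted): (ˈglu:l) (ˈru.plo) (ˈbip) di (ˈbi.flu).
Foot heads: 1, 2, 4, 6.
Primary stress on the rightmost head = syllable 6.
Secondary stress on 1, 2, 4: ˌglu:l.ˌru.plo.ˌbip.di.ˈbi.flu.

primary 6, secondary 1, 2, 4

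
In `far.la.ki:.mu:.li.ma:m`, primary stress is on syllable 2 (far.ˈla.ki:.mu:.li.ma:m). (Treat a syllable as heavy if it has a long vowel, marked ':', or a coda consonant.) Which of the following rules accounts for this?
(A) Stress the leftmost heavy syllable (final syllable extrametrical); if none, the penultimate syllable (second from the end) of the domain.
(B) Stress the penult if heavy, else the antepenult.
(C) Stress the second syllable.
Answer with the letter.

Rule A → syllable 1 (observed: 2).
Rule B → syllable 4 (observed: 2).
Rule C → syllable 2 ✓.

C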